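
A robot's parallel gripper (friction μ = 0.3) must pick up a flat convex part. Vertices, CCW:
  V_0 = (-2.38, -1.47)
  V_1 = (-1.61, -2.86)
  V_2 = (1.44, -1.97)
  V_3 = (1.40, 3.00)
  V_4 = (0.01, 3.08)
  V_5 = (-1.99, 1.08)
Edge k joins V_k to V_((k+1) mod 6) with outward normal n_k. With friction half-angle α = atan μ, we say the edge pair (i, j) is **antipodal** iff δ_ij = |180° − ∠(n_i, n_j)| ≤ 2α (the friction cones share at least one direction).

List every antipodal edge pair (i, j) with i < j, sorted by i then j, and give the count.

count = 4; pairs: (0,2), (1,3), (1,4), (2,5)

α = atan 0.3 = 16.70°;  2α = 33.40°
n_0 = (-0.8748, -0.4846)
n_1 = (+0.2801, -0.9600)
n_2 = (+1.0000, +0.0080)
n_3 = (+0.0575, +0.9983)
n_4 = (-0.7071, +0.7071)
n_5 = (-0.9885, +0.1512)
  (0,1): δ = 102.72°  ·
  (0,2): δ = 28.52°  ✓
  (0,3): δ = 57.72°  ·
  (0,4): δ = 106.02°  ·
  (0,5): δ = 142.32°  ·
  (1,2): δ = 105.81°  ·
  (1,3): δ = 19.56°  ✓
  (1,4): δ = 28.73°  ✓
  (1,5): δ = 65.04°  ·
  (2,3): δ = 93.76°  ·
  (2,4): δ = 45.46°  ·
  (2,5): δ = 9.16°  ✓
  (3,4): δ = 131.71°  ·
  (3,5): δ = 95.40°  ·
  (4,5): δ = 143.70°  ·
antipodal pairs: 4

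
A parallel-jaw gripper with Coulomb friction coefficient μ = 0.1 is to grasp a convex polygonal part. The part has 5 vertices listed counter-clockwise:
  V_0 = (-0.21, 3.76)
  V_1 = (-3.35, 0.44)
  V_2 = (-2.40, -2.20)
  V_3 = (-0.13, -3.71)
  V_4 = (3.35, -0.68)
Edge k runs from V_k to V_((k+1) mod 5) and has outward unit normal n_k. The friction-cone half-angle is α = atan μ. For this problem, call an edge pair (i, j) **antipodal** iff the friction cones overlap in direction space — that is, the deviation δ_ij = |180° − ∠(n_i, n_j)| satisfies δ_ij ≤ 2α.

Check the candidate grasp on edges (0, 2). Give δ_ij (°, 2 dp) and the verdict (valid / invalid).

α = atan 0.1 = 5.71°;  2α = 11.42°
edge 0: e_0 = (-3.14, -3.32);  n_0 = (-0.7265, +0.6871)
edge 2: e_2 = (+2.27, -1.51);  n_2 = (-0.5539, -0.8326)
∠(n_0, n_2) = 99.77°
δ = |180° − 99.77°| = 80.23°
80.23° > 2α = 11.42°  →  invalid

δ = 80.23°, invalid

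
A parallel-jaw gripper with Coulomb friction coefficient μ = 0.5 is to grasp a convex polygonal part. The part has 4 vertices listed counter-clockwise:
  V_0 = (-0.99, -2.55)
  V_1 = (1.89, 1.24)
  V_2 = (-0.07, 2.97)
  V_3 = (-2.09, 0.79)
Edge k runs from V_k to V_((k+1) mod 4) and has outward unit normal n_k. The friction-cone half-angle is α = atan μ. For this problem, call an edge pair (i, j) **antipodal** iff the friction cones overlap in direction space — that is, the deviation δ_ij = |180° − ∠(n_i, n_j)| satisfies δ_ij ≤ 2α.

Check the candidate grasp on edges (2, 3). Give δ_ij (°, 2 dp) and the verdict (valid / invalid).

α = atan 0.5 = 26.57°;  2α = 53.13°
edge 2: e_2 = (-2.02, -2.18);  n_2 = (-0.7335, +0.6797)
edge 3: e_3 = (+1.10, -3.34);  n_3 = (-0.9498, -0.3128)
∠(n_2, n_3) = 61.05°
δ = |180° − 61.05°| = 118.95°
118.95° > 2α = 53.13°  →  invalid

δ = 118.95°, invalid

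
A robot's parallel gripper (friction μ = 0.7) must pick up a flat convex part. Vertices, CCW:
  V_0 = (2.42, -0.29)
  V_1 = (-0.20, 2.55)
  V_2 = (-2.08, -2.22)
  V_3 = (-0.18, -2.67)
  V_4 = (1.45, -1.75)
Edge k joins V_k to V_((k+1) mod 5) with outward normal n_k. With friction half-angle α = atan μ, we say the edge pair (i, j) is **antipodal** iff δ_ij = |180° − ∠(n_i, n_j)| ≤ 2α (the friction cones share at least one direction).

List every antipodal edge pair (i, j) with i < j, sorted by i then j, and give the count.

count = 4; pairs: (0,1), (0,2), (1,3), (1,4)

α = atan 0.7 = 34.99°;  2α = 69.98°
n_0 = (+0.7350, +0.6781)
n_1 = (-0.9303, +0.3667)
n_2 = (-0.2305, -0.9731)
n_3 = (+0.4915, -0.8709)
n_4 = (+0.8329, -0.5534)
  (0,1): δ = 64.20°  ✓
  (0,2): δ = 33.98°  ✓
  (0,3): δ = 76.75°  ·
  (0,4): δ = 103.71°  ·
  (1,2): δ = 81.81°  ·
  (1,3): δ = 39.05°  ✓
  (1,4): δ = 12.09°  ✓
  (2,3): δ = 137.23°  ·
  (2,4): δ = 110.27°  ·
  (3,4): δ = 153.04°  ·
antipodal pairs: 4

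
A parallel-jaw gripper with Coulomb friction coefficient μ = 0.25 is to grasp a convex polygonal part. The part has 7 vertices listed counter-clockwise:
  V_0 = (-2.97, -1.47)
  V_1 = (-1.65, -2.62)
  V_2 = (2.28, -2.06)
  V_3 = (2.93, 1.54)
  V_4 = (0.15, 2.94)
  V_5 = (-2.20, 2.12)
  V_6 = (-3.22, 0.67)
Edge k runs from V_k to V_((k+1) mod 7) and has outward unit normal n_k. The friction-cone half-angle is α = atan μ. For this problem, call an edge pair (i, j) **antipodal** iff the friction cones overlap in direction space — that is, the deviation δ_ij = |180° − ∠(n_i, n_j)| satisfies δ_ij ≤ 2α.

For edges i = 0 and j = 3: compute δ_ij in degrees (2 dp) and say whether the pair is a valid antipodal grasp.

δ = 14.33°, valid

α = atan 0.25 = 14.04°;  2α = 28.07°
edge 0: e_0 = (+1.32, -1.15);  n_0 = (-0.6569, -0.7540)
edge 3: e_3 = (-2.78, +1.40);  n_3 = (+0.4498, +0.8931)
∠(n_0, n_3) = 165.67°
δ = |180° − 165.67°| = 14.33°
14.33° ≤ 2α = 28.07°  →  valid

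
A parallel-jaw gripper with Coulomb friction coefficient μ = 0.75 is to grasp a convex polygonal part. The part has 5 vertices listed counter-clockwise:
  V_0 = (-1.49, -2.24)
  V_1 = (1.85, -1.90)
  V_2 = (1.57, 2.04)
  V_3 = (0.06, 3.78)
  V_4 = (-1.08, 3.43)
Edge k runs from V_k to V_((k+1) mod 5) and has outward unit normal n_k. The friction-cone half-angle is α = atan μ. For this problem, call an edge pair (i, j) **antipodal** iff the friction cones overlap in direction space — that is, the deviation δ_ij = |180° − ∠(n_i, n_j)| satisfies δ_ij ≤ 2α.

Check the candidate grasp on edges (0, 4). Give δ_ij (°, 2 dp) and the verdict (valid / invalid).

δ = 80.05°, invalid

α = atan 0.75 = 36.87°;  2α = 73.74°
edge 0: e_0 = (+3.34, +0.34);  n_0 = (+0.1013, -0.9949)
edge 4: e_4 = (-0.41, -5.67);  n_4 = (-0.9974, +0.0721)
∠(n_0, n_4) = 99.95°
δ = |180° − 99.95°| = 80.05°
80.05° > 2α = 73.74°  →  invalid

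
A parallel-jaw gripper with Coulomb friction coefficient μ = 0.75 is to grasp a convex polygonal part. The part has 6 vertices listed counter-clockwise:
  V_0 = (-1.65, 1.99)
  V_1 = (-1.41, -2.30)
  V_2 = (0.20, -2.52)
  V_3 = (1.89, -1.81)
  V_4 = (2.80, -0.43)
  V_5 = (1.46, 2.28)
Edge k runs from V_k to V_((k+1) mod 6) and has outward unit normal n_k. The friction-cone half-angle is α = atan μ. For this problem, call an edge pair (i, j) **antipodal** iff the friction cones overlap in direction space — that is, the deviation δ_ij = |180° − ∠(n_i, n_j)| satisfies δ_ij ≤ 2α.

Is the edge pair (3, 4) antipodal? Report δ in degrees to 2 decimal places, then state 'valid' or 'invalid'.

α = atan 0.75 = 36.87°;  2α = 73.74°
edge 3: e_3 = (+0.91, +1.38);  n_3 = (+0.8348, -0.5505)
edge 4: e_4 = (-1.34, +2.71);  n_4 = (+0.8964, +0.4432)
∠(n_3, n_4) = 59.71°
δ = |180° − 59.71°| = 120.29°
120.29° > 2α = 73.74°  →  invalid

δ = 120.29°, invalid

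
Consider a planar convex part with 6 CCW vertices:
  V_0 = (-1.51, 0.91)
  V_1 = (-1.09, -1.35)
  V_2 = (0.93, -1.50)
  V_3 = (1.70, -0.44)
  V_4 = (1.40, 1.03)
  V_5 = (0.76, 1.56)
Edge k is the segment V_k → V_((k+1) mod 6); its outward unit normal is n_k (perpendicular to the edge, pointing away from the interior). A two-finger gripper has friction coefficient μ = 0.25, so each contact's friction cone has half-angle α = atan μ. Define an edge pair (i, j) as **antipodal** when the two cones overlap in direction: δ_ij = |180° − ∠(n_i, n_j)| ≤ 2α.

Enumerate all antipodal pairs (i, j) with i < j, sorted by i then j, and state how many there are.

count = 2; pairs: (0,3), (1,5)

α = atan 0.25 = 14.04°;  2α = 28.07°
n_0 = (-0.9832, -0.1827)
n_1 = (-0.0741, -0.9973)
n_2 = (+0.8091, -0.5877)
n_3 = (+0.9798, +0.2000)
n_4 = (+0.6378, +0.7702)
n_5 = (-0.2753, +0.9614)
  (0,1): δ = 104.77°  ·
  (0,2): δ = 46.52°  ·
  (0,3): δ = 1.01°  ✓
  (0,4): δ = 39.84°  ·
  (0,5): δ = 95.45°  ·
  (1,2): δ = 121.75°  ·
  (1,3): δ = 74.22°  ·
  (1,4): δ = 35.38°  ·
  (1,5): δ = 20.23°  ✓
  (2,3): δ = 132.47°  ·
  (2,4): δ = 93.63°  ·
  (2,5): δ = 38.03°  ·
  (3,4): δ = 141.16°  ·
  (3,5): δ = 85.56°  ·
  (4,5): δ = 124.39°  ·
antipodal pairs: 2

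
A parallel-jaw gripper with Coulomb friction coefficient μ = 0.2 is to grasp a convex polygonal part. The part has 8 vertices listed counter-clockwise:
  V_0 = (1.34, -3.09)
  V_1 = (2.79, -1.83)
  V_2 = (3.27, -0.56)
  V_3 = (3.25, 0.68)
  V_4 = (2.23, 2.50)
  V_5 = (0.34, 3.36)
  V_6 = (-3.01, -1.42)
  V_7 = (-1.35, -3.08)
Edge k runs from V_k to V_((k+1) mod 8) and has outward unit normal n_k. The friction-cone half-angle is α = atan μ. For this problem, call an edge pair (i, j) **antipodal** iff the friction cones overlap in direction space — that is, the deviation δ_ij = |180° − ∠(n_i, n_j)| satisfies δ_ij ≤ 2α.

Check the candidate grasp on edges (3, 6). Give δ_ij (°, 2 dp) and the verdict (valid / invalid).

δ = 15.73°, valid

α = atan 0.2 = 11.31°;  2α = 22.62°
edge 3: e_3 = (-1.02, +1.82);  n_3 = (+0.8723, +0.4889)
edge 6: e_6 = (+1.66, -1.66);  n_6 = (-0.7071, -0.7071)
∠(n_3, n_6) = 164.27°
δ = |180° − 164.27°| = 15.73°
15.73° ≤ 2α = 22.62°  →  valid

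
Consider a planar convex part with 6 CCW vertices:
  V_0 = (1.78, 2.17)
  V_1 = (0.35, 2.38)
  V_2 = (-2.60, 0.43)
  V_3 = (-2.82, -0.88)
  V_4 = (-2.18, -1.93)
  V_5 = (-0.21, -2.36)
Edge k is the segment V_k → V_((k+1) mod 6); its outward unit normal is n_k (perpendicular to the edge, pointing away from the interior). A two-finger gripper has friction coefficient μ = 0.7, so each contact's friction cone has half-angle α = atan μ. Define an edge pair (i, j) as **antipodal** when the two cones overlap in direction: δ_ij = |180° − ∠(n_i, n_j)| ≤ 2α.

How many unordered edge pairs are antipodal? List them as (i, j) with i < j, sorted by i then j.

α = atan 0.7 = 34.99°;  2α = 69.98°
n_0 = (+0.1453, +0.9894)
n_1 = (-0.5514, +0.8342)
n_2 = (-0.9862, +0.1656)
n_3 = (-0.8539, -0.5205)
n_4 = (-0.2133, -0.9770)
n_5 = (+0.9156, -0.4022)
  (0,1): δ = 138.18°  ·
  (0,2): δ = 91.18°  ·
  (0,3): δ = 50.28°  ✓
  (0,4): δ = 3.96°  ✓
  (0,5): δ = 74.64°  ·
  (1,2): δ = 133.00°  ·
  (1,3): δ = 92.10°  ·
  (1,4): δ = 45.78°  ✓
  (1,5): δ = 32.82°  ✓
  (2,3): δ = 139.10°  ·
  (2,4): δ = 92.78°  ·
  (2,5): δ = 14.18°  ✓
  (3,4): δ = 133.68°  ·
  (3,5): δ = 55.08°  ✓
  (4,5): δ = 101.40°  ·
antipodal pairs: 6

count = 6; pairs: (0,3), (0,4), (1,4), (1,5), (2,5), (3,5)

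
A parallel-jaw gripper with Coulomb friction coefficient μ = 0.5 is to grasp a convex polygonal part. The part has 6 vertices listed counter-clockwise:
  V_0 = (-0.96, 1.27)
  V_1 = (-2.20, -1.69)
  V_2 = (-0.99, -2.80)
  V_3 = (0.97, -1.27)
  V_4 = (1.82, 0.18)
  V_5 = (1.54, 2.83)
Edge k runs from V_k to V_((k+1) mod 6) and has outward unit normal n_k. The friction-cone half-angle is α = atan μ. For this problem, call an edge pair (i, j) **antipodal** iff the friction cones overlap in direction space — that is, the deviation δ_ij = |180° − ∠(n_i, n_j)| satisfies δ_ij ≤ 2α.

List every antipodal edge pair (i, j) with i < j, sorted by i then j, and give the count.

α = atan 0.5 = 26.57°;  2α = 53.13°
n_0 = (-0.9223, +0.3864)
n_1 = (-0.6760, -0.7369)
n_2 = (+0.6153, -0.7883)
n_3 = (+0.8627, -0.5057)
n_4 = (+0.9945, +0.1051)
n_5 = (-0.5294, +0.8484)
  (0,1): δ = 109.80°  ·
  (0,2): δ = 29.29°  ✓
  (0,3): δ = 7.65°  ✓
  (0,4): δ = 28.76°  ✓
  (0,5): δ = 144.69°  ·
  (1,2): δ = 99.49°  ·
  (1,3): δ = 77.85°  ·
  (1,4): δ = 41.44°  ✓
  (1,5): δ = 74.50°  ·
  (2,3): δ = 158.36°  ·
  (2,4): δ = 121.94°  ·
  (2,5): δ = 6.01°  ✓
  (3,4): δ = 143.59°  ·
  (3,5): δ = 27.66°  ✓
  (4,5): δ = 64.07°  ·
antipodal pairs: 6

count = 6; pairs: (0,2), (0,3), (0,4), (1,4), (2,5), (3,5)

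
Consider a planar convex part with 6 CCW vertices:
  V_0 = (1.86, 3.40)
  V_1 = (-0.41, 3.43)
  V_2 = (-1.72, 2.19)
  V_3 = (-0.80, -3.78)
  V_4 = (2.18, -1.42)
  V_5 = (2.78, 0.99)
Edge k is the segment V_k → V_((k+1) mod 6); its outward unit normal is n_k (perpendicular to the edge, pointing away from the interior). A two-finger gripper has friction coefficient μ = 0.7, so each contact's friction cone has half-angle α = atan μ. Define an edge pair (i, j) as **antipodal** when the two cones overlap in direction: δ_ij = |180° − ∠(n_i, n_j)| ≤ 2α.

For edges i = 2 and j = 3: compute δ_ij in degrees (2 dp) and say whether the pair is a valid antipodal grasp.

α = atan 0.7 = 34.99°;  2α = 69.98°
edge 2: e_2 = (+0.92, -5.97);  n_2 = (-0.9883, -0.1523)
edge 3: e_3 = (+2.98, +2.36);  n_3 = (+0.6208, -0.7839)
∠(n_2, n_3) = 119.62°
δ = |180° − 119.62°| = 60.38°
60.38° ≤ 2α = 69.98°  →  valid

δ = 60.38°, valid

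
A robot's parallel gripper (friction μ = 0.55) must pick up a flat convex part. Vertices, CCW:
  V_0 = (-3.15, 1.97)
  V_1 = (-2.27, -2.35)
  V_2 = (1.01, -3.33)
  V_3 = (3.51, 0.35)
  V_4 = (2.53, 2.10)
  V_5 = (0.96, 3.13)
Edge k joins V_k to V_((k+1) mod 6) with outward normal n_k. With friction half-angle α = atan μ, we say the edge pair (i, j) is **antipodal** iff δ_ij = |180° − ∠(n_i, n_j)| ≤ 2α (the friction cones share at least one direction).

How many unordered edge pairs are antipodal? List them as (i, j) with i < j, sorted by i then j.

count = 7; pairs: (0,2), (0,3), (0,4), (1,3), (1,4), (1,5), (2,5)

α = atan 0.55 = 28.81°;  2α = 57.62°
n_0 = (-0.9799, -0.1996)
n_1 = (-0.2863, -0.9581)
n_2 = (+0.8272, -0.5619)
n_3 = (+0.8725, +0.4886)
n_4 = (+0.5485, +0.8361)
n_5 = (-0.2716, +0.9624)
  (0,1): δ = 118.15°  ·
  (0,2): δ = 45.70°  ✓
  (0,3): δ = 17.73°  ✓
  (0,4): δ = 45.22°  ✓
  (0,5): δ = 94.25°  ·
  (1,2): δ = 107.56°  ·
  (1,3): δ = 44.12°  ✓
  (1,4): δ = 16.63°  ✓
  (1,5): δ = 32.40°  ✓
  (2,3): δ = 116.56°  ·
  (2,4): δ = 89.08°  ·
  (2,5): δ = 40.05°  ✓
  (3,4): δ = 152.52°  ·
  (3,5): δ = 103.49°  ·
  (4,5): δ = 130.97°  ·
antipodal pairs: 7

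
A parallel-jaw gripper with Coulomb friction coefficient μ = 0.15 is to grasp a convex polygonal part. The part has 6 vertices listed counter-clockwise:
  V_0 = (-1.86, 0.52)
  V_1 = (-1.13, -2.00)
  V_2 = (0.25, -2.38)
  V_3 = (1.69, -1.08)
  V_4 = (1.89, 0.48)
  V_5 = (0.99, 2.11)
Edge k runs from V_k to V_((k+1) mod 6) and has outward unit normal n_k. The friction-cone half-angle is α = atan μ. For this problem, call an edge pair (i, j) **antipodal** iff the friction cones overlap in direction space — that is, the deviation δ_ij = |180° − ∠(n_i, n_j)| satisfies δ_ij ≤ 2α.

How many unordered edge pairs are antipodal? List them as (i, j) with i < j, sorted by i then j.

count = 2; pairs: (0,4), (2,5)

α = atan 0.15 = 8.53°;  2α = 17.06°
n_0 = (-0.9605, -0.2782)
n_1 = (-0.2655, -0.9641)
n_2 = (+0.6701, -0.7423)
n_3 = (+0.9919, -0.1272)
n_4 = (+0.8754, +0.4834)
n_5 = (-0.4872, +0.8733)
  (0,1): δ = 121.55°  ·
  (0,2): δ = 64.08°  ·
  (0,3): δ = 23.46°  ·
  (0,4): δ = 12.75°  ✓
  (0,5): δ = 103.00°  ·
  (1,2): δ = 122.53°  ·
  (1,3): δ = 81.91°  ·
  (1,4): δ = 45.70°  ·
  (1,5): δ = 44.55°  ·
  (2,3): δ = 139.38°  ·
  (2,4): δ = 103.17°  ·
  (2,5): δ = 12.92°  ✓
  (3,4): δ = 143.79°  ·
  (3,5): δ = 53.54°  ·
  (4,5): δ = 89.75°  ·
antipodal pairs: 2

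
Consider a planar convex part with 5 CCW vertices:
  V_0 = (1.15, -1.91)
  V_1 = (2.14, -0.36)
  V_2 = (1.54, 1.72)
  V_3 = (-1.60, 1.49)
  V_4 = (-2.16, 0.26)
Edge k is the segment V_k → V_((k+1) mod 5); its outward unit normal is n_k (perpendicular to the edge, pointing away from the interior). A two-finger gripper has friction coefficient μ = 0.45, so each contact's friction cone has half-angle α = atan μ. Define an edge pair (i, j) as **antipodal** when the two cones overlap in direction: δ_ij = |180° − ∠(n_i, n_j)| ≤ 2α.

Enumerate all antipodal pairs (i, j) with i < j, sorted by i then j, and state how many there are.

count = 4; pairs: (0,3), (1,3), (1,4), (2,4)

α = atan 0.45 = 24.23°;  2α = 48.46°
n_0 = (+0.8428, -0.5383)
n_1 = (+0.9608, +0.2772)
n_2 = (-0.0731, +0.9973)
n_3 = (-0.9101, +0.4144)
n_4 = (-0.5483, -0.8363)
  (0,1): δ = 131.34°  ·
  (0,2): δ = 53.24°  ·
  (0,3): δ = 8.09°  ✓
  (0,4): δ = 89.32°  ·
  (1,2): δ = 101.90°  ·
  (1,3): δ = 40.57°  ✓
  (1,4): δ = 40.66°  ✓
  (2,3): δ = 118.67°  ·
  (2,4): δ = 37.44°  ✓
  (3,4): δ = 98.77°  ·
antipodal pairs: 4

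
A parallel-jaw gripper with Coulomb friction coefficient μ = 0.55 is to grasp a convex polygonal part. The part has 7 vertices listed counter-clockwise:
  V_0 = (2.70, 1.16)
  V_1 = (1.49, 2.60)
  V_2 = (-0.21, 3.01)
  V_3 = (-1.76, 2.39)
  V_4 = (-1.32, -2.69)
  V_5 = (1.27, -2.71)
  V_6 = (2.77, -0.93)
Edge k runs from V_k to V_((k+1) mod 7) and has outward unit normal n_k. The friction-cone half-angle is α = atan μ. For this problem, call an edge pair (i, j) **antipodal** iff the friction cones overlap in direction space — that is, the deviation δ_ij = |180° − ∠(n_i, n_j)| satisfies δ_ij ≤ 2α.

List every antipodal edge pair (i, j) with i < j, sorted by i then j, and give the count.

α = atan 0.55 = 28.81°;  2α = 57.62°
n_0 = (+0.7656, +0.6433)
n_1 = (+0.2345, +0.9721)
n_2 = (-0.3714, +0.9285)
n_3 = (-0.9963, -0.0863)
n_4 = (-0.0077, -1.0000)
n_5 = (+0.7647, -0.6444)
n_6 = (+0.9994, +0.0335)
  (0,1): δ = 143.60°  ·
  (0,2): δ = 108.24°  ·
  (0,3): δ = 35.09°  ✓
  (0,4): δ = 49.52°  ✓
  (0,5): δ = 99.84°  ·
  (0,6): δ = 141.88°  ·
  (1,2): δ = 144.64°  ·
  (1,3): δ = 71.49°  ·
  (1,4): δ = 13.12°  ✓
  (1,5): δ = 63.44°  ·
  (1,6): δ = 105.48°  ·
  (2,3): δ = 106.85°  ·
  (2,4): δ = 22.24°  ✓
  (2,5): δ = 28.08°  ✓
  (2,6): δ = 70.12°  ·
  (3,4): δ = 95.39°  ·
  (3,5): δ = 45.07°  ✓
  (3,6): δ = 3.03°  ✓
  (4,5): δ = 129.68°  ·
  (4,6): δ = 87.64°  ·
  (5,6): δ = 137.96°  ·
antipodal pairs: 7

count = 7; pairs: (0,3), (0,4), (1,4), (2,4), (2,5), (3,5), (3,6)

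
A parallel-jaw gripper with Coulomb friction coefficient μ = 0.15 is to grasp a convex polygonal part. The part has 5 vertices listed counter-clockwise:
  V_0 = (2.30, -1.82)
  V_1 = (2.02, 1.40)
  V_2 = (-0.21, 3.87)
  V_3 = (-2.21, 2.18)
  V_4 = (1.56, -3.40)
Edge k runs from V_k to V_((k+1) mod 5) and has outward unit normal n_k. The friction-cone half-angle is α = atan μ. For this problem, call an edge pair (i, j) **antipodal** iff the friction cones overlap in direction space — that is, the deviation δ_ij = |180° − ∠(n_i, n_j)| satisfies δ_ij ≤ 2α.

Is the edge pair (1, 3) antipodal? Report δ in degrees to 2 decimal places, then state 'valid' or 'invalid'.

α = atan 0.15 = 8.53°;  2α = 17.06°
edge 1: e_1 = (-2.23, +2.47);  n_1 = (+0.7422, +0.6701)
edge 3: e_3 = (+3.77, -5.58);  n_3 = (-0.8286, -0.5598)
∠(n_1, n_3) = 171.97°
δ = |180° − 171.97°| = 8.03°
8.03° ≤ 2α = 17.06°  →  valid

δ = 8.03°, valid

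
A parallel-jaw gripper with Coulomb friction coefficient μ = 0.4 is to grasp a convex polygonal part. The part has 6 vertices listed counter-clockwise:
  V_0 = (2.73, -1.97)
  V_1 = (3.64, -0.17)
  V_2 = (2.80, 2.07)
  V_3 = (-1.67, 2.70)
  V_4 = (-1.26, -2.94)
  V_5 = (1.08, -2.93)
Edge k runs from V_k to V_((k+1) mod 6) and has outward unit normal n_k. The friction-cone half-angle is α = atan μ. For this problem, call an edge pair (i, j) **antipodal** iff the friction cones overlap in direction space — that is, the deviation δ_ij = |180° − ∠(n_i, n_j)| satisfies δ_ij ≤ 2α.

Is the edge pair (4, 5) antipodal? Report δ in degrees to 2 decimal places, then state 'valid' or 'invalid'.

α = atan 0.4 = 21.80°;  2α = 43.60°
edge 4: e_4 = (+2.34, +0.01);  n_4 = (+0.0043, -1.0000)
edge 5: e_5 = (+1.65, +0.96);  n_5 = (+0.5029, -0.8643)
∠(n_4, n_5) = 29.95°
δ = |180° − 29.95°| = 150.05°
150.05° > 2α = 43.60°  →  invalid

δ = 150.05°, invalid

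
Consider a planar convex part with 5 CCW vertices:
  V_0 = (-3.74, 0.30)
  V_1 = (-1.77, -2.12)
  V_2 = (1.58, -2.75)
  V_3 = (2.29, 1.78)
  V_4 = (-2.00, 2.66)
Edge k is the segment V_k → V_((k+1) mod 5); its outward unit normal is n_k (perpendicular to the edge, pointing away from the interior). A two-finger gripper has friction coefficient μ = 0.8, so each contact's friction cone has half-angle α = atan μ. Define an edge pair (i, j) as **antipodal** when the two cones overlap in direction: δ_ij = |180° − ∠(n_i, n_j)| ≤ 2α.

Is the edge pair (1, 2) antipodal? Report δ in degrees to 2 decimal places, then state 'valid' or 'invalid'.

δ = 88.26°, invalid

α = atan 0.8 = 38.66°;  2α = 77.32°
edge 1: e_1 = (+3.35, -0.63);  n_1 = (-0.1848, -0.9828)
edge 2: e_2 = (+0.71, +4.53);  n_2 = (+0.9879, -0.1548)
∠(n_1, n_2) = 91.74°
δ = |180° − 91.74°| = 88.26°
88.26° > 2α = 77.32°  →  invalid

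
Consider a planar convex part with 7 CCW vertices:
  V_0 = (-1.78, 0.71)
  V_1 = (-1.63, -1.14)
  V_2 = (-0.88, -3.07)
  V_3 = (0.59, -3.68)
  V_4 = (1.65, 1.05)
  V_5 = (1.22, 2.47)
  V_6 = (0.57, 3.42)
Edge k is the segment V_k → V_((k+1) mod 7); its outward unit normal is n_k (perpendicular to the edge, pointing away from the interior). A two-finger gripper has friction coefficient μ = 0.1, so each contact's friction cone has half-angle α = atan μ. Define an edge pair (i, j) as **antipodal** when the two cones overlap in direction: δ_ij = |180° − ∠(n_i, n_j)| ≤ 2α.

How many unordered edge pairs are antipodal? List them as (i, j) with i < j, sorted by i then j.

count = 1; pairs: (1,4)

α = atan 0.1 = 5.71°;  2α = 11.42°
n_0 = (-0.9967, -0.0808)
n_1 = (-0.9321, -0.3622)
n_2 = (-0.3833, -0.9236)
n_3 = (+0.9758, -0.2187)
n_4 = (+0.9571, +0.2898)
n_5 = (+0.8253, +0.5647)
n_6 = (-0.7555, +0.6551)
  (0,1): δ = 163.40°  ·
  (0,2): δ = 117.17°  ·
  (0,3): δ = 17.27°  ·
  (0,4): δ = 12.21°  ·
  (0,5): δ = 29.74°  ·
  (0,6): δ = 134.43°  ·
  (1,2): δ = 133.77°  ·
  (1,3): δ = 33.87°  ·
  (1,4): δ = 4.39°  ✓
  (1,5): δ = 13.14°  ·
  (1,6): δ = 117.83°  ·
  (2,3): δ = 80.09°  ·
  (2,4): δ = 50.62°  ·
  (2,5): δ = 33.08°  ·
  (2,6): δ = 71.61°  ·
  (3,4): δ = 150.52°  ·
  (3,5): δ = 132.99°  ·
  (3,6): δ = 28.30°  ·
  (4,5): δ = 162.47°  ·
  (4,6): δ = 57.78°  ·
  (5,6): δ = 75.31°  ·
antipodal pairs: 1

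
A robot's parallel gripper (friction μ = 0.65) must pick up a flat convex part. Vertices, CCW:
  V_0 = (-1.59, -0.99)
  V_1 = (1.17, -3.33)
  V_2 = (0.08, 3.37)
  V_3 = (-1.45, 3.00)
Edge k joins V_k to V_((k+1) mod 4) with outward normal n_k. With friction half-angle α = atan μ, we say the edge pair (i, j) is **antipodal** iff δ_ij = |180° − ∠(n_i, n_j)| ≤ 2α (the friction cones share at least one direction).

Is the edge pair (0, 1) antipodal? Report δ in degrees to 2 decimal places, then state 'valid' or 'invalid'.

δ = 40.47°, valid

α = atan 0.65 = 33.02°;  2α = 66.05°
edge 0: e_0 = (+2.76, -2.34);  n_0 = (-0.6467, -0.7628)
edge 1: e_1 = (-1.09, +6.70);  n_1 = (+0.9870, +0.1606)
∠(n_0, n_1) = 139.53°
δ = |180° − 139.53°| = 40.47°
40.47° ≤ 2α = 66.05°  →  valid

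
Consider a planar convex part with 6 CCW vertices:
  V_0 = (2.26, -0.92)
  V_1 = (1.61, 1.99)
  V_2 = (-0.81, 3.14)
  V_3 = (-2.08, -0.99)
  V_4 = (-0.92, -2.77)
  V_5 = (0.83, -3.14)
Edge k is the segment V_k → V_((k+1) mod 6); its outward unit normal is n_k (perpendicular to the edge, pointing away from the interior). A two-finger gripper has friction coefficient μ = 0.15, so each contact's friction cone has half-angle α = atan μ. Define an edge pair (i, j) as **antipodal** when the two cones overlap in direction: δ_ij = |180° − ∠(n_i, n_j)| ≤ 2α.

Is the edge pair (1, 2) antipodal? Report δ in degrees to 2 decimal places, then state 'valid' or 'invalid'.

δ = 81.68°, invalid

α = atan 0.15 = 8.53°;  2α = 17.06°
edge 1: e_1 = (-2.42, +1.15);  n_1 = (+0.4292, +0.9032)
edge 2: e_2 = (-1.27, -4.13);  n_2 = (-0.9558, +0.2939)
∠(n_1, n_2) = 98.32°
δ = |180° − 98.32°| = 81.68°
81.68° > 2α = 17.06°  →  invalid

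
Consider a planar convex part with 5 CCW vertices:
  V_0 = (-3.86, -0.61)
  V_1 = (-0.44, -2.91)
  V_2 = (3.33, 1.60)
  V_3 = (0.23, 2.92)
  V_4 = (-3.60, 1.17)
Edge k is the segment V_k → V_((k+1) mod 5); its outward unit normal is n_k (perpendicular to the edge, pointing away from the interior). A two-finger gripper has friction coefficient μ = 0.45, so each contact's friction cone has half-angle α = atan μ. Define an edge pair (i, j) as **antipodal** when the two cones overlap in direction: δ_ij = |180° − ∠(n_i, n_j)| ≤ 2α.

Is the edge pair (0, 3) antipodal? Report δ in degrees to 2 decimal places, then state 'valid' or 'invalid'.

δ = 58.48°, invalid

α = atan 0.45 = 24.23°;  2α = 48.46°
edge 0: e_0 = (+3.42, -2.30);  n_0 = (-0.5581, -0.8298)
edge 3: e_3 = (-3.83, -1.75);  n_3 = (-0.4156, +0.9096)
∠(n_0, n_3) = 121.52°
δ = |180° − 121.52°| = 58.48°
58.48° > 2α = 48.46°  →  invalid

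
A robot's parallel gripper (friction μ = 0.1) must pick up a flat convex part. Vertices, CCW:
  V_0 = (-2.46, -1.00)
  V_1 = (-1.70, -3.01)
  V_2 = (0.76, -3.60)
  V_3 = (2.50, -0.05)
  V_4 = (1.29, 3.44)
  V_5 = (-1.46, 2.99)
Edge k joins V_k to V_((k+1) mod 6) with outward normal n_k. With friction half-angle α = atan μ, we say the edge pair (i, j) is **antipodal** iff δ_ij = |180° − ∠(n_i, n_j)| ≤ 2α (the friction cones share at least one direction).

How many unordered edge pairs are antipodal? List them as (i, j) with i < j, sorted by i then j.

α = atan 0.1 = 5.71°;  2α = 11.42°
n_0 = (-0.9354, -0.3537)
n_1 = (-0.2332, -0.9724)
n_2 = (+0.8979, -0.4401)
n_3 = (+0.9448, +0.3276)
n_4 = (-0.1615, +0.9869)
n_5 = (-0.9700, +0.2431)
  (0,1): δ = 124.20°  ·
  (0,2): δ = 46.82°  ·
  (0,3): δ = 1.59°  ✓
  (0,4): δ = 78.58°  ·
  (0,5): δ = 145.22°  ·
  (1,2): δ = 102.62°  ·
  (1,3): δ = 57.39°  ·
  (1,4): δ = 22.78°  ·
  (1,5): δ = 89.42°  ·
  (2,3): δ = 134.77°  ·
  (2,4): δ = 54.60°  ·
  (2,5): δ = 12.04°  ·
  (3,4): δ = 99.83°  ·
  (3,5): δ = 33.19°  ·
  (4,5): δ = 113.36°  ·
antipodal pairs: 1

count = 1; pairs: (0,3)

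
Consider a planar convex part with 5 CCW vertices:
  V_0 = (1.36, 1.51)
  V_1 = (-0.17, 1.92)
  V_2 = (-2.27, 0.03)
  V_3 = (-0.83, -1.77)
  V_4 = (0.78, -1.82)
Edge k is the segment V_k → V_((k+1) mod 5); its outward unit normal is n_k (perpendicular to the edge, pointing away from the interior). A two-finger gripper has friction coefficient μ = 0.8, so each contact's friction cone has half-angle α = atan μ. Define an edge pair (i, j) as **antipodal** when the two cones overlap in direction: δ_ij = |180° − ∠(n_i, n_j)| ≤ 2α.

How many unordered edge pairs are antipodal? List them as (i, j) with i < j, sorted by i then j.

count = 5; pairs: (0,2), (0,3), (1,3), (1,4), (2,4)

α = atan 0.8 = 38.66°;  2α = 77.32°
n_0 = (+0.2588, +0.9659)
n_1 = (-0.6690, +0.7433)
n_2 = (-0.7809, -0.6247)
n_3 = (-0.0310, -0.9995)
n_4 = (+0.9852, -0.1716)
  (0,1): δ = 123.01°  ·
  (0,2): δ = 36.34°  ✓
  (0,3): δ = 13.22°  ✓
  (0,4): δ = 95.12°  ·
  (1,2): δ = 93.33°  ·
  (1,3): δ = 43.77°  ✓
  (1,4): δ = 38.13°  ✓
  (2,3): δ = 130.44°  ·
  (2,4): δ = 48.54°  ✓
  (3,4): δ = 98.10°  ·
antipodal pairs: 5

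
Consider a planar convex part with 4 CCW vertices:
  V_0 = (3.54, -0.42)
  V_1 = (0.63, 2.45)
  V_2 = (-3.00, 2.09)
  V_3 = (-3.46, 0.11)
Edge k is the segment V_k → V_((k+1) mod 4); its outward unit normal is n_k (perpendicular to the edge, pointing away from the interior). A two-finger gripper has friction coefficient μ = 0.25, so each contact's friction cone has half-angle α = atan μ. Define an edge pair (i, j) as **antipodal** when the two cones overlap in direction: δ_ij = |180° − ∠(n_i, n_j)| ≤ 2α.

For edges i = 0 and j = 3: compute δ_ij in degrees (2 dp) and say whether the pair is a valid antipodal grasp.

δ = 40.27°, invalid

α = atan 0.25 = 14.04°;  2α = 28.07°
edge 0: e_0 = (-2.91, +2.87);  n_0 = (+0.7022, +0.7120)
edge 3: e_3 = (+7.00, -0.53);  n_3 = (-0.0755, -0.9971)
∠(n_0, n_3) = 139.73°
δ = |180° − 139.73°| = 40.27°
40.27° > 2α = 28.07°  →  invalid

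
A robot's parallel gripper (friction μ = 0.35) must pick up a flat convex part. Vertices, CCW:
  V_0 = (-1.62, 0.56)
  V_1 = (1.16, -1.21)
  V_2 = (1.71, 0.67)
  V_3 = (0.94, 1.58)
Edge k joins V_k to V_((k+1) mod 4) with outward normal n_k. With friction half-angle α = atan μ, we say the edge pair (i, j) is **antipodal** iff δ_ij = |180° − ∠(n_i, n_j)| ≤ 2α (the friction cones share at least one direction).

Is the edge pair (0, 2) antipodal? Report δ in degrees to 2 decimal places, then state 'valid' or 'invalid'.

δ = 17.28°, valid

α = atan 0.35 = 19.29°;  2α = 38.58°
edge 0: e_0 = (+2.78, -1.77);  n_0 = (-0.5371, -0.8435)
edge 2: e_2 = (-0.77, +0.91);  n_2 = (+0.7634, +0.6459)
∠(n_0, n_2) = 162.72°
δ = |180° − 162.72°| = 17.28°
17.28° ≤ 2α = 38.58°  →  valid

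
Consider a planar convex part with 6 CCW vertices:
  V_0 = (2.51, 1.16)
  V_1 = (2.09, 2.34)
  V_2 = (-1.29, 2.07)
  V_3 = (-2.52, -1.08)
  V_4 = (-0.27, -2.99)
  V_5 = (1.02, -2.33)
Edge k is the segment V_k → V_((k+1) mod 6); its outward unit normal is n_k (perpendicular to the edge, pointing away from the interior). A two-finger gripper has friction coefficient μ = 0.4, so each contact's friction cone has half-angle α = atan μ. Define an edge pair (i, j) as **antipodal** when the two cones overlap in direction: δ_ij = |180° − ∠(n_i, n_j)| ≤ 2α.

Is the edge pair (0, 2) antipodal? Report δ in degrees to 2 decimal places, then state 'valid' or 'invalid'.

α = atan 0.4 = 21.80°;  2α = 43.60°
edge 0: e_0 = (-0.42, +1.18);  n_0 = (+0.9421, +0.3353)
edge 2: e_2 = (-1.23, -3.15);  n_2 = (-0.9315, +0.3637)
∠(n_0, n_2) = 139.08°
δ = |180° − 139.08°| = 40.92°
40.92° ≤ 2α = 43.60°  →  valid

δ = 40.92°, valid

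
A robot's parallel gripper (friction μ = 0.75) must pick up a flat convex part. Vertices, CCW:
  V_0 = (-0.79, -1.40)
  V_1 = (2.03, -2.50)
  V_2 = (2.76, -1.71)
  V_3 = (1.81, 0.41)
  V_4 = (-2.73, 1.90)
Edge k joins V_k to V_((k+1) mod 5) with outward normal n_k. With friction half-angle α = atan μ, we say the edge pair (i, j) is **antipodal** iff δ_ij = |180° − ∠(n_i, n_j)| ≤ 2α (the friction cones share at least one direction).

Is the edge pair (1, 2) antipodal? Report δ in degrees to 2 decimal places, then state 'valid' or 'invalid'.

δ = 113.12°, invalid

α = atan 0.75 = 36.87°;  2α = 73.74°
edge 1: e_1 = (+0.73, +0.79);  n_1 = (+0.7344, -0.6787)
edge 2: e_2 = (-0.95, +2.12);  n_2 = (+0.9126, +0.4089)
∠(n_1, n_2) = 66.88°
δ = |180° − 66.88°| = 113.12°
113.12° > 2α = 73.74°  →  invalid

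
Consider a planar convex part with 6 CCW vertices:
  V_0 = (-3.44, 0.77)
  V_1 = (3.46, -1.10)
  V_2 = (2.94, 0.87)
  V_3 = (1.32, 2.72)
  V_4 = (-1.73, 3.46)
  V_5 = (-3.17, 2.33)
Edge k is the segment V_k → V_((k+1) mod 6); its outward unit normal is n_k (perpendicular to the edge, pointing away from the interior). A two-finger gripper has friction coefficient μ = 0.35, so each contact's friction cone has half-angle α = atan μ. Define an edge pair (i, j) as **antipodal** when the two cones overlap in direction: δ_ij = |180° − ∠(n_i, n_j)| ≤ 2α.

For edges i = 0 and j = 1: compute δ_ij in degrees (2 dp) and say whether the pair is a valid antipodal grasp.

δ = 60.05°, invalid

α = atan 0.35 = 19.29°;  2α = 38.58°
edge 0: e_0 = (+6.90, -1.87);  n_0 = (-0.2616, -0.9652)
edge 1: e_1 = (-0.52, +1.97);  n_1 = (+0.9669, +0.2552)
∠(n_0, n_1) = 119.95°
δ = |180° − 119.95°| = 60.05°
60.05° > 2α = 38.58°  →  invalid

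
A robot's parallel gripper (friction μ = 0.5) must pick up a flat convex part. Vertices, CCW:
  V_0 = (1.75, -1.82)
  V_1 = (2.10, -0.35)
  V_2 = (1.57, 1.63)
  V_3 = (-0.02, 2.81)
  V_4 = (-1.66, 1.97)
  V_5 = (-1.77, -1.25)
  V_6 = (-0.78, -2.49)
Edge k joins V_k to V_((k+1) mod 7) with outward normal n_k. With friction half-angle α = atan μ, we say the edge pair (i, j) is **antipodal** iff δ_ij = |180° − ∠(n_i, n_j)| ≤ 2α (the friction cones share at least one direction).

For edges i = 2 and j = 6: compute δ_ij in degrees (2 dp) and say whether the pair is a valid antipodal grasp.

α = atan 0.5 = 26.57°;  2α = 53.13°
edge 2: e_2 = (-1.59, +1.18);  n_2 = (+0.5960, +0.8030)
edge 6: e_6 = (+2.53, +0.67);  n_6 = (+0.2560, -0.9667)
∠(n_2, n_6) = 128.59°
δ = |180° − 128.59°| = 51.41°
51.41° ≤ 2α = 53.13°  →  valid

δ = 51.41°, valid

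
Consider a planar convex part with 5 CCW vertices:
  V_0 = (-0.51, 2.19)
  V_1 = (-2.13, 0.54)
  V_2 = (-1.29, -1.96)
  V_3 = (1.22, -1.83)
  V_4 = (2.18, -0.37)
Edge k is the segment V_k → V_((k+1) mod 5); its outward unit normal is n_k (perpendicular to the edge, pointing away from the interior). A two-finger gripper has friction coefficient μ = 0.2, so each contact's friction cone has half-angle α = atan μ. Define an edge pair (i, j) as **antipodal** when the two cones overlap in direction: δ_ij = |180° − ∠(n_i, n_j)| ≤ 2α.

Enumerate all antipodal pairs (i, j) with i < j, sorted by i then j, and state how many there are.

count = 1; pairs: (0,3)

α = atan 0.2 = 11.31°;  2α = 22.62°
n_0 = (-0.7136, +0.7006)
n_1 = (-0.9479, -0.3185)
n_2 = (+0.0517, -0.9987)
n_3 = (+0.8356, -0.5494)
n_4 = (+0.6894, +0.7244)
  (0,1): δ = 116.95°  ·
  (0,2): δ = 42.56°  ·
  (0,3): δ = 11.15°  ✓
  (0,4): δ = 90.89°  ·
  (1,2): δ = 105.61°  ·
  (1,3): δ = 51.90°  ·
  (1,4): δ = 27.85°  ·
  (2,3): δ = 126.29°  ·
  (2,4): δ = 46.55°  ·
  (3,4): δ = 100.26°  ·
antipodal pairs: 1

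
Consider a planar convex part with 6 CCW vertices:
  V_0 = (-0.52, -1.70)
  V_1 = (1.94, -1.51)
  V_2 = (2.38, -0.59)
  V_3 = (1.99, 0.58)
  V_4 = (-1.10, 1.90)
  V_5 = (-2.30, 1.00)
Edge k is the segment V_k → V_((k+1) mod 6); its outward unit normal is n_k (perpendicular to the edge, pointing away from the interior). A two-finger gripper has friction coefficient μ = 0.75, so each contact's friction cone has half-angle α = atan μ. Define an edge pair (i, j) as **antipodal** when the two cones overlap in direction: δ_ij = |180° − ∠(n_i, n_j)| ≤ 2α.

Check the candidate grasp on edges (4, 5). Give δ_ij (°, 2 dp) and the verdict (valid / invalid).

α = atan 0.75 = 36.87°;  2α = 73.74°
edge 4: e_4 = (-1.20, -0.90);  n_4 = (-0.6000, +0.8000)
edge 5: e_5 = (+1.78, -2.70);  n_5 = (-0.8349, -0.5504)
∠(n_4, n_5) = 86.53°
δ = |180° − 86.53°| = 93.47°
93.47° > 2α = 73.74°  →  invalid

δ = 93.47°, invalid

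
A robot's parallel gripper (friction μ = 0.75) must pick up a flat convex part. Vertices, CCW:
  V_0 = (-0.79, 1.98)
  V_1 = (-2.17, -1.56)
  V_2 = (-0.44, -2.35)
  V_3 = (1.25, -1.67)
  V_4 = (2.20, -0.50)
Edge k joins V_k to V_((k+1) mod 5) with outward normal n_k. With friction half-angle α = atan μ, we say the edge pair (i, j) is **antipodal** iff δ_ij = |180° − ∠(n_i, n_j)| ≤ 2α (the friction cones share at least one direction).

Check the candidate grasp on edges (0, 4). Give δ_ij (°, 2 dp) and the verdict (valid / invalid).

δ = 71.62°, valid

α = atan 0.75 = 36.87°;  2α = 73.74°
edge 0: e_0 = (-1.38, -3.54);  n_0 = (-0.9317, +0.3632)
edge 4: e_4 = (-2.99, +2.48);  n_4 = (+0.6384, +0.7697)
∠(n_0, n_4) = 108.38°
δ = |180° − 108.38°| = 71.62°
71.62° ≤ 2α = 73.74°  →  valid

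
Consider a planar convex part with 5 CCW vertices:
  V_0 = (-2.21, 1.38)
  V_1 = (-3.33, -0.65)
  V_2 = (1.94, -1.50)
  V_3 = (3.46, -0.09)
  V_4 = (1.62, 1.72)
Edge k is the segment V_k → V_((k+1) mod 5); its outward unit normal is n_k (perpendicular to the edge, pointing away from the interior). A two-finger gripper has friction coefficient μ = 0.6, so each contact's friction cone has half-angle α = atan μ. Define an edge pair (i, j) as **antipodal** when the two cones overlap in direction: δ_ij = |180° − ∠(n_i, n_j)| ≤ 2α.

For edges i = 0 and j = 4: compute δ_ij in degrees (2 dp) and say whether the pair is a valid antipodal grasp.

δ = 123.96°, invalid

α = atan 0.6 = 30.96°;  2α = 61.93°
edge 0: e_0 = (-1.12, -2.03);  n_0 = (-0.8756, +0.4831)
edge 4: e_4 = (-3.83, -0.34);  n_4 = (-0.0884, +0.9961)
∠(n_0, n_4) = 56.04°
δ = |180° − 56.04°| = 123.96°
123.96° > 2α = 61.93°  →  invalid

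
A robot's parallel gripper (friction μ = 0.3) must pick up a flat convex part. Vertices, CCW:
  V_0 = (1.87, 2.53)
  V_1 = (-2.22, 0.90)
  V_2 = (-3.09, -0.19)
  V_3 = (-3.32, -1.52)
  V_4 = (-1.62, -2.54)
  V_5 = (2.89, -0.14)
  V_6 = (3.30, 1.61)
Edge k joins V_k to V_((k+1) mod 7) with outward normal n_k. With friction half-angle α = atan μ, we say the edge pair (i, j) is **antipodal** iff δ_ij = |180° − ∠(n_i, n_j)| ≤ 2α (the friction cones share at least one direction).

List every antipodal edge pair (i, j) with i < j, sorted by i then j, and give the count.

α = atan 0.3 = 16.70°;  2α = 33.40°
n_0 = (-0.3702, +0.9289)
n_1 = (-0.7816, +0.6238)
n_2 = (-0.9854, +0.1704)
n_3 = (-0.5145, -0.8575)
n_4 = (+0.4698, -0.8828)
n_5 = (+0.9736, -0.2281)
n_6 = (+0.5411, +0.8410)
  (0,1): δ = 150.32°  ·
  (0,2): δ = 121.54°  ·
  (0,3): δ = 52.69°  ·
  (0,4): δ = 6.29°  ✓
  (0,5): δ = 55.09°  ·
  (0,6): δ = 125.52°  ·
  (1,2): δ = 151.22°  ·
  (1,3): δ = 82.37°  ·
  (1,4): δ = 23.38°  ✓
  (1,5): δ = 25.41°  ✓
  (1,6): δ = 95.84°  ·
  (2,3): δ = 111.15°  ·
  (2,4): δ = 52.17°  ·
  (2,5): δ = 3.37°  ✓
  (2,6): δ = 67.06°  ·
  (3,4): δ = 121.02°  ·
  (3,5): δ = 72.22°  ·
  (3,6): δ = 1.79°  ✓
  (4,5): δ = 131.21°  ·
  (4,6): δ = 60.78°  ·
  (5,6): δ = 109.57°  ·
antipodal pairs: 5

count = 5; pairs: (0,4), (1,4), (1,5), (2,5), (3,6)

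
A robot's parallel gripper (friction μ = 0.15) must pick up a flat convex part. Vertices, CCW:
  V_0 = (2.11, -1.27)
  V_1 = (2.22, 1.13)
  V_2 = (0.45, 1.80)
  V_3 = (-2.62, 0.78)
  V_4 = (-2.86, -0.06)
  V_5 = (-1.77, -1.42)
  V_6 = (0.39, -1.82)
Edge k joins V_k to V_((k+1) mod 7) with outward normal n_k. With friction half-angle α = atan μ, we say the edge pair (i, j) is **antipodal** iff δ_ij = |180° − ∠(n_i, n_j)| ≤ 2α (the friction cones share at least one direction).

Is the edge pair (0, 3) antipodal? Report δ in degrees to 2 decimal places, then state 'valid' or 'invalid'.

α = atan 0.15 = 8.53°;  2α = 17.06°
edge 0: e_0 = (+0.11, +2.40);  n_0 = (+0.9990, -0.0458)
edge 3: e_3 = (-0.24, -0.84);  n_3 = (-0.9615, +0.2747)
∠(n_0, n_3) = 166.68°
δ = |180° − 166.68°| = 13.32°
13.32° ≤ 2α = 17.06°  →  valid

δ = 13.32°, valid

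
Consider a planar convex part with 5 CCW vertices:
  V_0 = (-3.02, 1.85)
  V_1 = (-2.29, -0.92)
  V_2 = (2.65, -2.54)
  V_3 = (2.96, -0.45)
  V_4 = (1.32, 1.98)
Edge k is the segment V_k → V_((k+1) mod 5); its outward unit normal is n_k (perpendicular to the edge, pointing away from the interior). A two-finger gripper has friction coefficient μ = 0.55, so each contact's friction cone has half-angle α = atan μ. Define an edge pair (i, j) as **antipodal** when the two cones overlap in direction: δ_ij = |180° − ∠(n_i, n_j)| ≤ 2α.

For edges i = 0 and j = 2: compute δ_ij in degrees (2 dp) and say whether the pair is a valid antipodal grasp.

α = atan 0.55 = 28.81°;  2α = 57.62°
edge 0: e_0 = (+0.73, -2.77);  n_0 = (-0.9670, -0.2548)
edge 2: e_2 = (+0.31, +2.09);  n_2 = (+0.9892, -0.1467)
∠(n_0, n_2) = 156.80°
δ = |180° − 156.80°| = 23.20°
23.20° ≤ 2α = 57.62°  →  valid

δ = 23.20°, valid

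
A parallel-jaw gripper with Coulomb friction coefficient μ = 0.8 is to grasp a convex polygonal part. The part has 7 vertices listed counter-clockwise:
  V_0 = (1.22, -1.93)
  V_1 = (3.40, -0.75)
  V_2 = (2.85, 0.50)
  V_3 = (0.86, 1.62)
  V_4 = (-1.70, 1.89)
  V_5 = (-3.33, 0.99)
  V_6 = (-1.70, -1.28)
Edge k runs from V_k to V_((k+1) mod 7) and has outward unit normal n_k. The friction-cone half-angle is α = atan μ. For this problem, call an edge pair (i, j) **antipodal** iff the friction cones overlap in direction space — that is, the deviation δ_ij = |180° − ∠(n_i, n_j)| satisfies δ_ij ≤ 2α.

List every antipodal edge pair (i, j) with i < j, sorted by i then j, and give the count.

α = atan 0.8 = 38.66°;  2α = 77.32°
n_0 = (+0.4760, -0.8794)
n_1 = (+0.9153, +0.4027)
n_2 = (+0.4905, +0.8715)
n_3 = (+0.1049, +0.9945)
n_4 = (-0.4834, +0.8754)
n_5 = (-0.8123, -0.5833)
n_6 = (-0.2173, -0.9761)
  (0,1): δ = 94.68°  ·
  (0,2): δ = 57.80°  ✓
  (0,3): δ = 34.45°  ✓
  (0,4): δ = 0.48°  ✓
  (0,5): δ = 97.25°  ·
  (0,6): δ = 139.02°  ·
  (1,2): δ = 143.12°  ·
  (1,3): δ = 119.77°  ·
  (1,4): δ = 84.84°  ·
  (1,5): δ = 11.93°  ✓
  (1,6): δ = 53.70°  ✓
  (2,3): δ = 156.65°  ·
  (2,4): δ = 121.72°  ·
  (2,5): δ = 24.95°  ✓
  (2,6): δ = 16.82°  ✓
  (3,4): δ = 145.07°  ·
  (3,5): δ = 48.30°  ✓
  (3,6): δ = 6.53°  ✓
  (4,5): δ = 83.22°  ·
  (4,6): δ = 41.45°  ✓
  (5,6): δ = 138.23°  ·
antipodal pairs: 10

count = 10; pairs: (0,2), (0,3), (0,4), (1,5), (1,6), (2,5), (2,6), (3,5), (3,6), (4,6)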